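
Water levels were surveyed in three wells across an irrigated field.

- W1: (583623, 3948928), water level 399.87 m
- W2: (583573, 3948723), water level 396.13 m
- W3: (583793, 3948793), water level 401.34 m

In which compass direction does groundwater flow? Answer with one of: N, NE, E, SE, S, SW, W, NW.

With h = a·x + b·y + c and W1 as origin, the differences give:
  (-50)·a + (-205)·b = -3.74
  170·a + (-135)·b = +1.47
Eliminate b (×(-135) and ×(-205), subtract): 41600·a = 806.250 → a = ∂h/∂x = +0.01938
Back-substitute: b = ∂h/∂y = +0.01352.
Flow = −∇h = (-0.01938 east, -0.01352 north), which points southwest.

SW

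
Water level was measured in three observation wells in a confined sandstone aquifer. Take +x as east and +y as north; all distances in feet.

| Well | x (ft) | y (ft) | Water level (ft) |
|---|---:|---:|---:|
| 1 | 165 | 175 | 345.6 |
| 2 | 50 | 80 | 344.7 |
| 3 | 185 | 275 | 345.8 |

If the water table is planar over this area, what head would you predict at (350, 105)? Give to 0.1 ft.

346.9 ft

Taking 1 as reference: 2−1 = (-115, -95, -0.9); 3−1 = (20, 100, +0.2).
Determinant of the coordinate differences = (-115)·100 − 20·(-95) = -9600.
∂h/∂x = [(-0.9)·100 − (+0.2)·(-95)] / -9600 = +0.007396
∂h/∂y = [(-115)·(+0.2) − 20·(-0.9)] / -9600 = +0.0005208
h(350, 105) = 345.6 + (+0.007396)·(185) + (+0.0005208)·(-70) = 345.6 +1.368 -0.036 = 346.932 ft.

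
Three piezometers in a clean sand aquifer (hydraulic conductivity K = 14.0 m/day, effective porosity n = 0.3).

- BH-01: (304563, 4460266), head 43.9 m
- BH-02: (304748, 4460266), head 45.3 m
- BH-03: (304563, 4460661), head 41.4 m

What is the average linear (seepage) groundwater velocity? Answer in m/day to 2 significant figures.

0.46 m/day

∂h/∂x = (45.3 − 43.9) / (304748 − 304563) = +0.007568
∂h/∂y = (41.4 − 43.9) / (4460661 − 4460266) = -0.006329
|∇h| = √(0.007568² + -0.006329²) = 0.009866
Seepage velocity v = K·i/n = 14.0 × 0.009866 / 0.3 = 0.4604 m/day.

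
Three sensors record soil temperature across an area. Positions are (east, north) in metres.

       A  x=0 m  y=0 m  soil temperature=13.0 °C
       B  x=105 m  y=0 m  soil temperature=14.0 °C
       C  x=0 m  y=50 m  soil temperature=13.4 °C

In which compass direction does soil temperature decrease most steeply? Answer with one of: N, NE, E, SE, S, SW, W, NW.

SW

∂T/∂x = (14.0 − 13.0) / (105 − 0) = +0.009524
∂T/∂y = (13.4 − 13.0) / (50 − 0) = +0.008000
Steepest decrease is along −∇f = (-0.009524 E, -0.008000 N) → southwest.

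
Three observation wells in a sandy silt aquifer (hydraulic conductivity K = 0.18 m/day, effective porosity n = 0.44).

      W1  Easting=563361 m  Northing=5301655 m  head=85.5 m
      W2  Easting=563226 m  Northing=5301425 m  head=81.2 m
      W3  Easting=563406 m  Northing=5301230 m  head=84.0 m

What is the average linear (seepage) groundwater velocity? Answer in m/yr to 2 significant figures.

3.4 m/yr

Taking W1 as reference: W2−W1 = (-135, -230, -4.3); W3−W1 = (45, -425, -1.5).
Determinant of the coordinate differences = (-135)·(-425) − 45·(-230) = 67725.
∂h/∂x = [(-4.3)·(-425) − (-1.5)·(-230)] / 67725 = +0.02189
∂h/∂y = [(-135)·(-1.5) − 45·(-4.3)] / 67725 = +0.005847
|∇h| = √(0.02189² + 0.005847²) = 0.02266
Seepage velocity v = K·i/n = 0.18 × 0.02266 / 0.44 = 0.00927 m/day = 3.386 m/yr.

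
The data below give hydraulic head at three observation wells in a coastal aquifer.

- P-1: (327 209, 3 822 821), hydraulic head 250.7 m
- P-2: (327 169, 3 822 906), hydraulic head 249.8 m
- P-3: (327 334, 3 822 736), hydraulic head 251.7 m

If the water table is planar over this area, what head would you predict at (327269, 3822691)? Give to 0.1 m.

252.1 m

Differences from P-1: to P-2 (Δx, Δy, Δh) = (-40, 85, -0.9); to P-3 = (125, -85, +1.0).
Determinant of the coordinate differences = (-40)·(-85) − 125·85 = -7225.
∂h/∂x = [(-0.9)·(-85) − (+1.0)·85] / -7225 = +0.001176
∂h/∂y = [(-40)·(+1.0) − 125·(-0.9)] / -7225 = -0.01003
h(327269, 3822691) = 250.7 + (+0.001176)·(60) + (-0.01003)·(-130) = 250.7 +0.071 +1.304 = 252.075 m.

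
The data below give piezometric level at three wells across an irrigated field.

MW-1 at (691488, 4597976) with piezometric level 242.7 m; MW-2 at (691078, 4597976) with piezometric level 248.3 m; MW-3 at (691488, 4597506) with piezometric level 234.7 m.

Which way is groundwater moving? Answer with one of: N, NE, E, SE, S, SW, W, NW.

∂h/∂x = (248.3 − 242.7) / (691078 − 691488) = -0.01366
∂h/∂y = (234.7 − 242.7) / (4597506 − 4597976) = +0.01702
Flow = −∇h = (+0.01366 east, -0.01702 north), which points southeast.

SE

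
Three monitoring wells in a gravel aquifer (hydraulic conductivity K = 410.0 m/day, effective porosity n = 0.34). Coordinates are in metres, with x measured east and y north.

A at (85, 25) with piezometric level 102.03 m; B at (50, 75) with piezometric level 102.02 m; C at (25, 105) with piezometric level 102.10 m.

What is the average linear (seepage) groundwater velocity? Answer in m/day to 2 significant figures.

32 m/day

Three-point gradient (reference A): Δ to B = (-35, 50, -0.01), Δ to C = (-60, 80, +0.07).
∂h/∂x = -0.02150, ∂h/∂y = -0.01525 (det = 200).
|∇h| = √(-0.02150² + -0.01525²) = 0.02636
Seepage velocity v = K·i/n = 410.0 × 0.02636 / 0.34 = 31.79 m/day.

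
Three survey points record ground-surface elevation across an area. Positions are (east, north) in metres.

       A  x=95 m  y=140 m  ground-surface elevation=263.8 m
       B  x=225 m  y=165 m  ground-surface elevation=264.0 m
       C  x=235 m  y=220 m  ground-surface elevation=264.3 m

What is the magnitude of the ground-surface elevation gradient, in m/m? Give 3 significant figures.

Taking A as reference: B−A = (130, 25, +0.2); C−A = (140, 80, +0.5).
Solve a·Δx + b·Δy = Δz: det = 130·80 − 140·25 = 6900.
∂z/∂x = [(+0.2)·80 − (+0.5)·25] / 6900 = +0.0005072
∂z/∂y = [130·(+0.5) − 140·(+0.2)] / 6900 = +0.005362
|∇f| = √(0.0005072² + 0.005362²) = 0.005386 m/m

0.00539 m/m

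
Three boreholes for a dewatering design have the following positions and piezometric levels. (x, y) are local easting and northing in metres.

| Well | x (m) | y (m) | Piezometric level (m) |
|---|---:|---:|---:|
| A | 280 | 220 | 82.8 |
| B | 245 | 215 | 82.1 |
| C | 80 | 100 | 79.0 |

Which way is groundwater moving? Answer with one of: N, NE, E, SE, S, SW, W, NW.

With h = a·x + b·y + c and A as origin, the differences give:
  (-35)·a + (-5)·b = -0.7
  (-200)·a + (-120)·b = -3.8
Eliminate b (×(-120) and ×(-5), subtract): 3200·a = 65.00 → a = ∂h/∂x = +0.02031
Back-substitute: b = ∂h/∂y = -0.002188.
Flow = −∇h = (-0.02031 east, +0.002188 north), which points west.

W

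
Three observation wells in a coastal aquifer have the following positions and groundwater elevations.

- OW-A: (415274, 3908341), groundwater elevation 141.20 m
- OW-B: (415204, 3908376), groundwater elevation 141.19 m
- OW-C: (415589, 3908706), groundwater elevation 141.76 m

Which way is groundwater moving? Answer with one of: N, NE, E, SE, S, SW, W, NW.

SW

Taking OW-A as reference: OW-B−OW-A = (-70, 35, -0.01); OW-C−OW-A = (315, 365, +0.56).
Solve a·Δx + b·Δy = Δh: det = (-70)·365 − 315·35 = -36575.
∂h/∂x = [(-0.01)·365 − (+0.56)·35] / -36575 = +0.0006357
∂h/∂y = [(-70)·(+0.56) − 315·(-0.01)] / -36575 = +0.0009856
Flow = −∇h = (-0.0006357 east, -0.0009856 north), which points southwest.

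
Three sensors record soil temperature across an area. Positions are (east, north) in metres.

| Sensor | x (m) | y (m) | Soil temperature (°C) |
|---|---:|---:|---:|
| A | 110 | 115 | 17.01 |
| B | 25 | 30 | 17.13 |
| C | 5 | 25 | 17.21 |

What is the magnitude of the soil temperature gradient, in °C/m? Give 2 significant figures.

0.0060 °C/m

Taking A as reference: B−A = (-85, -85, +0.12); C−A = (-105, -90, +0.20).
Determinant of the coordinate differences = (-85)·(-90) − (-105)·(-85) = -1275.
∂T/∂x = [(+0.12)·(-90) − (+0.20)·(-85)] / -1275 = -0.004863
∂T/∂y = [(-85)·(+0.20) − (-105)·(+0.12)] / -1275 = +0.003451
|∇f| = √(-0.004863² + 0.003451²) = 0.005963 °C/m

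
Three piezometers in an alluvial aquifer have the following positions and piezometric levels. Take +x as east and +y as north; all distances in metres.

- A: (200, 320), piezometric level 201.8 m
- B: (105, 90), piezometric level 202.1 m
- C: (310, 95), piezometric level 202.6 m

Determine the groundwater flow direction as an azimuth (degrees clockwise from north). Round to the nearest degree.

313°

With h = a·x + b·y + c and A as origin, the differences give:
  (-95)·a + (-230)·b = +0.3
  110·a + (-225)·b = +0.8
Eliminate b (×(-225) and ×(-230), subtract): 46675·a = 116.50 → a = ∂h/∂x = +0.002496
Back-substitute: b = ∂h/∂y = -0.002335.
Flow direction (−∇h) has components (-0.002496 E, +0.002335 N).
Azimuth = atan2(E, N) = atan2(-0.002496, +0.002335) = 313.1° ≈ 313°.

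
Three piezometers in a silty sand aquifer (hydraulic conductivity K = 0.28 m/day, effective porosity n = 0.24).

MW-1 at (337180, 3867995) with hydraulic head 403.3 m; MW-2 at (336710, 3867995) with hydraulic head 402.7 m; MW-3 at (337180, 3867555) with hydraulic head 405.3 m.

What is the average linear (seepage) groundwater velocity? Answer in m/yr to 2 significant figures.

2.0 m/yr

∂h/∂x = (402.7 − 403.3) / (336710 − 337180) = +0.001277
∂h/∂y = (405.3 − 403.3) / (3867555 − 3867995) = -0.004545
|∇h| = √(0.001277² + -0.004545²) = 0.004721
Seepage velocity v = K·i/n = 0.28 × 0.004721 / 0.24 = 0.005508 m/day = 2.012 m/yr.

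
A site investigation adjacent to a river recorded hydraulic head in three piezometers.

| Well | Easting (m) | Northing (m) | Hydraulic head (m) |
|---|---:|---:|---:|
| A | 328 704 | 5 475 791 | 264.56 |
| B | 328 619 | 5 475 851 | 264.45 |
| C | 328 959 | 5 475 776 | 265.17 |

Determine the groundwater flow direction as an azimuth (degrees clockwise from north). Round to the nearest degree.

236°

Differences from A: to B (Δx, Δy, Δh) = (-85, 60, -0.11); to C = (255, -15, +0.61).
Determinant of the coordinate differences = (-85)·(-15) − 255·60 = -14025.
∂h/∂x = [(-0.11)·(-15) − (+0.61)·60] / -14025 = +0.002492
∂h/∂y = [(-85)·(+0.61) − 255·(-0.11)] / -14025 = +0.001697
Flow direction (−∇h) has components (-0.002492 E, -0.001697 N).
Azimuth = atan2(E, N) = atan2(-0.002492, -0.001697) = 235.7° ≈ 236°.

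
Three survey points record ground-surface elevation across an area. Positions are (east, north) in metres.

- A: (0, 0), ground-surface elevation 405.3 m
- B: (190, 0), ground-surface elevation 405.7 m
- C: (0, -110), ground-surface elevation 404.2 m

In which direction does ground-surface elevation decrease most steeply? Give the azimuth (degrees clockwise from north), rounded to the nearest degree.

192°

∂z/∂x = (405.7 − 405.3) / (190 − 0) = +0.002105
∂z/∂y = (404.2 − 405.3) / (-110 − 0) = +0.01000
Steepest decrease is along −∇f: components (-0.002105 E, -0.01000 N).
Azimuth = atan2(-0.002105, -0.01000) = 191.9° ≈ 192°.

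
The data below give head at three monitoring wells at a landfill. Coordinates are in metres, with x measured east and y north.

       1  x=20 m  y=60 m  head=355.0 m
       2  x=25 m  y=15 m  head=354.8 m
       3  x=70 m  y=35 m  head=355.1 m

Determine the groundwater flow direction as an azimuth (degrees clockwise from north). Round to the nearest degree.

222°

Differences from 1: to 2 (Δx, Δy, Δh) = (5, -45, -0.2); to 3 = (50, -25, +0.1).
Solve a·Δx + b·Δy = Δh: det = 5·(-25) − 50·(-45) = 2125.
∂h/∂x = [(-0.2)·(-25) − (+0.1)·(-45)] / 2125 = +0.004471
∂h/∂y = [5·(+0.1) − 50·(-0.2)] / 2125 = +0.004941
Flow direction (−∇h) has components (-0.004471 E, -0.004941 N).
Azimuth = atan2(E, N) = atan2(-0.004471, -0.004941) = 222.1° ≈ 222°.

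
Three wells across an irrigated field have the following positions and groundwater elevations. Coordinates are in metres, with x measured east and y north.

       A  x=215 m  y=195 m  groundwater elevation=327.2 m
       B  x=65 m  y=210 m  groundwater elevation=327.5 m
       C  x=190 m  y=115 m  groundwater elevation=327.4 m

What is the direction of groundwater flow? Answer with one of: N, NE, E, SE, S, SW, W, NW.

Differences from A: to B (Δx, Δy, Δh) = (-150, 15, +0.3); to C = (-25, -80, +0.2).
Solve a·Δx + b·Δy = Δh: det = (-150)·(-80) − (-25)·15 = 12375.
∂h/∂x = [(+0.3)·(-80) − (+0.2)·15] / 12375 = -0.002182
∂h/∂y = [(-150)·(+0.2) − (-25)·(+0.3)] / 12375 = -0.001818
Flow = −∇h = (+0.002182 east, +0.001818 north), which points northeast.

NE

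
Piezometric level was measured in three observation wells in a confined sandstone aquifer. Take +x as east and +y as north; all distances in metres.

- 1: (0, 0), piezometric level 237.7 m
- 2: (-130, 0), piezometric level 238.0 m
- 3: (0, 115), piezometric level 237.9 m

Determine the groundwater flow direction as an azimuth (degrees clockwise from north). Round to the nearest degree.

∂h/∂x = (238.0 − 237.7) / (-130 − 0) = -0.002308
∂h/∂y = (237.9 − 237.7) / (115 − 0) = +0.001739
Flow direction (−∇h) has components (+0.002308 E, -0.001739 N).
Azimuth = atan2(E, N) = atan2(+0.002308, -0.001739) = 127.0° ≈ 127°.

127°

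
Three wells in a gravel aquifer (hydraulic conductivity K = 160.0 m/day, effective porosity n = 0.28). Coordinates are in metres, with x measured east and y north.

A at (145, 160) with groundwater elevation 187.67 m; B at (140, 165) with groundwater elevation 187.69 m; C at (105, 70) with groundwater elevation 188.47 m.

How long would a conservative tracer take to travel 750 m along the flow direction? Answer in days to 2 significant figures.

Three-point gradient (reference A): Δ to B = (-5, 5, +0.02), Δ to C = (-40, -90, +0.80).
∂h/∂x = -0.008923, ∂h/∂y = -0.004923 (det = 650).
|∇h| = √(-0.008923² + -0.004923²) = 0.01019
Seepage velocity v = K·i/n = 160.0 × 0.01019 / 0.28 = 5.823 m/day.
t = 750 / 5.823 = 128.8 days.

130 days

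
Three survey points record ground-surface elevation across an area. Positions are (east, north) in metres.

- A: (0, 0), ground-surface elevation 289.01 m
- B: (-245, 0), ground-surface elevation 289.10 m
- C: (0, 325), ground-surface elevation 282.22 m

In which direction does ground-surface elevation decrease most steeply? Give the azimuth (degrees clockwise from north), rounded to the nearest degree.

∂z/∂x = (289.10 − 289.01) / (-245 − 0) = -0.0003673
∂z/∂y = (282.22 − 289.01) / (325 − 0) = -0.02089
Steepest decrease is along −∇f: components (+0.0003673 E, +0.02089 N).
Azimuth = atan2(+0.0003673, +0.02089) = 1.0° ≈ 001°.

001°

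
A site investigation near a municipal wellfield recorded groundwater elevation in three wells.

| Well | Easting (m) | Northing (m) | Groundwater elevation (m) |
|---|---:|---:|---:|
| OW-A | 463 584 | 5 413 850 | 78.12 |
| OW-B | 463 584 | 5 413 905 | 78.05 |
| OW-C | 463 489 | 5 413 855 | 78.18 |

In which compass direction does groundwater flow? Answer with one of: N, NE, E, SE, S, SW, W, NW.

NE

Taking OW-A as reference: OW-B−OW-A = (0, 55, -0.07); OW-C−OW-A = (-95, 5, +0.06).
Solve a·Δx + b·Δy = Δh: det = 0·5 − (-95)·55 = 5225.
∂h/∂x = [(-0.07)·5 − (+0.06)·55] / 5225 = -0.0006986
∂h/∂y = [0·(+0.06) − (-95)·(-0.07)] / 5225 = -0.001273
Flow = −∇h = (+0.0006986 east, +0.001273 north), which points northeast.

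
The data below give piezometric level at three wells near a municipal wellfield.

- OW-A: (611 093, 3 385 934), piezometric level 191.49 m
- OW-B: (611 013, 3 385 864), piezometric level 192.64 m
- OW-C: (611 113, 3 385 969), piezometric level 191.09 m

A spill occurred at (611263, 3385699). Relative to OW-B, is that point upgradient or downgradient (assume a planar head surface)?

Three-point gradient (reference OW-A): Δ to OW-B = (-80, -70, +1.15), Δ to OW-C = (20, 35, -0.40).
∂h/∂x = -0.008750, ∂h/∂y = -0.006429 (det = -1400).
Head at (611263, 3385699) = 191.49 + (-0.008750)·(170) + (-0.006429)·(-235) = 191.51 m.
That is lower than the 192.64 m at OW-B, so the point is downgradient.

downgradient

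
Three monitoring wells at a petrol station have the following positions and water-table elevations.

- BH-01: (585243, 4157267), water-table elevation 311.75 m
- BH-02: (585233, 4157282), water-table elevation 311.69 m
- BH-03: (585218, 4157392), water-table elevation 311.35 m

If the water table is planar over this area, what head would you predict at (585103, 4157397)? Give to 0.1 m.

311.1 m

With h = a·x + b·y + c and BH-01 as origin, the differences give:
  (-10)·a + 15·b = -0.06
  (-25)·a + 125·b = -0.40
Eliminate b (×125 and ×15, subtract): -875·a = -1.500 → a = ∂h/∂x = +0.001714
Back-substitute: b = ∂h/∂y = -0.002857.
h(585103, 4157397) = 311.75 + (+0.001714)·(-140) + (-0.002857)·(130) = 311.75 -0.240 -0.371 = 311.139 m.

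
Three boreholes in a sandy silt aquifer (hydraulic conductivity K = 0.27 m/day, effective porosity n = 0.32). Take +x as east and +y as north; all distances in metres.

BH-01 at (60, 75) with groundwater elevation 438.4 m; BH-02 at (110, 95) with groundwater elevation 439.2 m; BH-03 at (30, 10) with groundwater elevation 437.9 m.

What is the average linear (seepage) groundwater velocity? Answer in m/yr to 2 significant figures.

Taking BH-01 as reference: BH-02−BH-01 = (50, 20, +0.8); BH-03−BH-01 = (-30, -65, -0.5).
Determinant of the coordinate differences = 50·(-65) − (-30)·20 = -2650.
∂h/∂x = [(+0.8)·(-65) − (-0.5)·20] / -2650 = +0.01585
∂h/∂y = [50·(-0.5) − (-30)·(+0.8)] / -2650 = +0.0003774
|∇h| = √(0.01585² + 0.0003774²) = 0.01585
Seepage velocity v = K·i/n = 0.27 × 0.01585 / 0.32 = 0.01337 m/day = 4.883 m/yr.

4.9 m/yr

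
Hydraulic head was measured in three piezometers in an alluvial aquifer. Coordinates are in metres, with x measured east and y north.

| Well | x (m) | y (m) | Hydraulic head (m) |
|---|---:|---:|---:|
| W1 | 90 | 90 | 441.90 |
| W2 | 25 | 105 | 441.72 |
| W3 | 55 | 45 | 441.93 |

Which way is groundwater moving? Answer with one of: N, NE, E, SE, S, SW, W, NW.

With h = a·x + b·y + c and W1 as origin, the differences give:
  (-65)·a + 15·b = -0.18
  (-35)·a + (-45)·b = +0.03
Eliminate b (×(-45) and ×15, subtract): 3450·a = 7.650 → a = ∂h/∂x = +0.002217
Back-substitute: b = ∂h/∂y = -0.002391.
Flow = −∇h = (-0.002217 east, +0.002391 north), which points northwest.

NW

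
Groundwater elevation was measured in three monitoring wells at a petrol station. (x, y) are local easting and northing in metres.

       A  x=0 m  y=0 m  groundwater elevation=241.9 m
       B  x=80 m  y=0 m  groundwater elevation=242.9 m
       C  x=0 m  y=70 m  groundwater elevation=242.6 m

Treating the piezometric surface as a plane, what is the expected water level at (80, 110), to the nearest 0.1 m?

244.0 m

∂h/∂x = (242.9 − 241.9) / (80 − 0) = +0.01250
∂h/∂y = (242.6 − 241.9) / (70 − 0) = +0.010000
h(80, 110) = 241.9 + (+0.01250)·(80) + (+0.010000)·(110) = 241.9 +1.000 +1.100 = 244.000 m.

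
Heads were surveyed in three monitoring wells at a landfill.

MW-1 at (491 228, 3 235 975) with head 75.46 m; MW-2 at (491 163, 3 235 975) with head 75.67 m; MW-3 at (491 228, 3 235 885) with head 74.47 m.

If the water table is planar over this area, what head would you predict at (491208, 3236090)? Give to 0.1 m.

∂h/∂x = (75.67 − 75.46) / (491163 − 491228) = -0.003231
∂h/∂y = (74.47 − 75.46) / (3235885 − 3235975) = +0.01100
h(491208, 3236090) = 75.46 + (-0.003231)·(-20) + (+0.01100)·(115) = 75.46 +0.065 +1.265 = 76.790 m.

76.8 m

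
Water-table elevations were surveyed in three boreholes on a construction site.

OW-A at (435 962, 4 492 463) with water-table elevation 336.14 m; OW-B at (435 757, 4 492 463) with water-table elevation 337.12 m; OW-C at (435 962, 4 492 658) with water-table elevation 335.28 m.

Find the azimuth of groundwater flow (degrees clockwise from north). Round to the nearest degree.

047°

∂h/∂x = (337.12 − 336.14) / (435757 − 435962) = -0.004780
∂h/∂y = (335.28 − 336.14) / (4492658 − 4492463) = -0.004410
Flow direction (−∇h) has components (+0.004780 E, +0.004410 N).
Azimuth = atan2(E, N) = atan2(+0.004780, +0.004410) = 47.3° ≈ 047°.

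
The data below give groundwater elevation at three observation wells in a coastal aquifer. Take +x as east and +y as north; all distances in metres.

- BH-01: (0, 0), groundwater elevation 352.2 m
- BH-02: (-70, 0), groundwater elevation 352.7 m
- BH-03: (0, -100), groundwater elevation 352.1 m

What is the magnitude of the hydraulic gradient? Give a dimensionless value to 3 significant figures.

0.00721

∂h/∂x = (352.7 − 352.2) / (-70 − 0) = -0.007143
∂h/∂y = (352.1 − 352.2) / (-100 − 0) = +0.0010000
|∇h| = √(-0.007143² + 0.0010000²) = 0.007213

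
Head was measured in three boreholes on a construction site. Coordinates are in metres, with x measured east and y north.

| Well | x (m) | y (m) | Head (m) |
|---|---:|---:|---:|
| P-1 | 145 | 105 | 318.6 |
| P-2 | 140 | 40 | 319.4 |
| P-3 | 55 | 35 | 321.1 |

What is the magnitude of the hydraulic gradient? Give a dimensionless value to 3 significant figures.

0.0222

With h = a·x + b·y + c and P-1 as origin, the differences give:
  (-5)·a + (-65)·b = +0.8
  (-90)·a + (-70)·b = +2.5
Eliminate b (×(-70) and ×(-65), subtract): -5500·a = 106.50 → a = ∂h/∂x = -0.01936
Back-substitute: b = ∂h/∂y = -0.01082.
|∇h| = √(-0.01936² + -0.01082²) = 0.02218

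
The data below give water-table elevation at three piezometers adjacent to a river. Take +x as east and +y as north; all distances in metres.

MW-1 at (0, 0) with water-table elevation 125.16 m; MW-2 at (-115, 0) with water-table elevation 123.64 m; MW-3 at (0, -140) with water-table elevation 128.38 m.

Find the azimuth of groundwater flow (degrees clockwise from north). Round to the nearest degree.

330°

∂h/∂x = (123.64 − 125.16) / (-115 − 0) = +0.01322
∂h/∂y = (128.38 − 125.16) / (-140 − 0) = -0.02300
Flow direction (−∇h) has components (-0.01322 E, +0.02300 N).
Azimuth = atan2(E, N) = atan2(-0.01322, +0.02300) = 330.1° ≈ 330°.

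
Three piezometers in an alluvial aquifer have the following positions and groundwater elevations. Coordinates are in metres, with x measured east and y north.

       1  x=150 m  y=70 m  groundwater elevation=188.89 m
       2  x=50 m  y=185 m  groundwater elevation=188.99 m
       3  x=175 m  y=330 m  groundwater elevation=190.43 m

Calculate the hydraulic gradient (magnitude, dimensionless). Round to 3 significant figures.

0.00753

With h = a·x + b·y + c and 1 as origin, the differences give:
  (-100)·a + 115·b = +0.10
  25·a + 260·b = +1.54
Eliminate b (×260 and ×115, subtract): -28875·a = -151.100 → a = ∂h/∂x = +0.005233
Back-substitute: b = ∂h/∂y = +0.005420.
|∇h| = √(0.005233² + 0.005420²) = 0.007534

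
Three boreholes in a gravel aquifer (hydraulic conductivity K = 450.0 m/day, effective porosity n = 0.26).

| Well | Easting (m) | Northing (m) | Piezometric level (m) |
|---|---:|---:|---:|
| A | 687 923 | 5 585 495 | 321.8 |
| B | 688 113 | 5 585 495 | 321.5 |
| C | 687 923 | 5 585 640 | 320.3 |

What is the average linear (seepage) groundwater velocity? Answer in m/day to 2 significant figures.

∂h/∂x = (321.5 − 321.8) / (688113 − 687923) = -0.001579
∂h/∂y = (320.3 − 321.8) / (5585640 − 5585495) = -0.01034
|∇h| = √(-0.001579² + -0.01034²) = 0.01046
Seepage velocity v = K·i/n = 450.0 × 0.01046 / 0.26 = 18.1 m/day.

18 m/day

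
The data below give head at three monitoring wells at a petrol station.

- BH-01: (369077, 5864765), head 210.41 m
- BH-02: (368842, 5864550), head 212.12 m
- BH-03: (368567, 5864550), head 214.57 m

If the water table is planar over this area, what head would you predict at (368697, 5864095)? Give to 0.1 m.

Differences from BH-01: to BH-02 (Δx, Δy, Δh) = (-235, -215, +1.71); to BH-03 = (-510, -215, +4.16).
Solve a·Δx + b·Δy = Δh: det = (-235)·(-215) − (-510)·(-215) = -59125.
∂h/∂x = [(+1.71)·(-215) − (+4.16)·(-215)] / -59125 = -0.008909
∂h/∂y = [(-235)·(+4.16) − (-510)·(+1.71)] / -59125 = +0.001784
h(368697, 5864095) = 210.41 + (-0.008909)·(-380) + (+0.001784)·(-670) = 210.41 +3.385 -1.196 = 212.600 m.

212.6 m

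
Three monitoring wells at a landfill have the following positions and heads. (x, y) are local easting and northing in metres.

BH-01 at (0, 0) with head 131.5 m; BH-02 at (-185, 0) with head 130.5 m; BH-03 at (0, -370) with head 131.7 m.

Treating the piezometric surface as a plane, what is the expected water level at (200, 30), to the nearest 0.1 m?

132.6 m

∂h/∂x = (130.5 − 131.5) / (-185 − 0) = +0.005405
∂h/∂y = (131.7 − 131.5) / (-370 − 0) = -0.0005405
h(200, 30) = 131.5 + (+0.005405)·(200) + (-0.0005405)·(30) = 131.5 +1.081 -0.016 = 132.565 m.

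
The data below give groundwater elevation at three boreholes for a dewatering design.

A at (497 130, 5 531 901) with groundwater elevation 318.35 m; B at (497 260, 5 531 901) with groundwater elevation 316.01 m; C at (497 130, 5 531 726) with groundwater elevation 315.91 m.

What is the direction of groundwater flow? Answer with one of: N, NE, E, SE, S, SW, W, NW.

∂h/∂x = (316.01 − 318.35) / (497260 − 497130) = -0.01800
∂h/∂y = (315.91 − 318.35) / (5531726 − 5531901) = +0.01394
Flow = −∇h = (+0.01800 east, -0.01394 north), which points southeast.

SE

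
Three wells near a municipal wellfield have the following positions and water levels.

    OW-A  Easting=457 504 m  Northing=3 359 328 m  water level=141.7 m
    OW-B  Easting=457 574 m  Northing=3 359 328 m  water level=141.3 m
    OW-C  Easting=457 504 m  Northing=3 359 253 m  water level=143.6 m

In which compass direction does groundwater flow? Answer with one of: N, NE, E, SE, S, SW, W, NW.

∂h/∂x = (141.3 − 141.7) / (457574 − 457504) = -0.005714
∂h/∂y = (143.6 − 141.7) / (3359253 − 3359328) = -0.02533
Flow = −∇h = (+0.005714 east, +0.02533 north), which points north.

N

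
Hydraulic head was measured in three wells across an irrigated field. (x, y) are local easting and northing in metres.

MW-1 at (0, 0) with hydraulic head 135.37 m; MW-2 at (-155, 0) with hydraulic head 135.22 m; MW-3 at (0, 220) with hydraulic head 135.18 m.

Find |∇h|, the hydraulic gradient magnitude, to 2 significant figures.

0.0013

∂h/∂x = (135.22 − 135.37) / (-155 − 0) = +0.0009677
∂h/∂y = (135.18 − 135.37) / (220 − 0) = -0.0008636
|∇h| = √(0.0009677² + -0.0008636²) = 0.001297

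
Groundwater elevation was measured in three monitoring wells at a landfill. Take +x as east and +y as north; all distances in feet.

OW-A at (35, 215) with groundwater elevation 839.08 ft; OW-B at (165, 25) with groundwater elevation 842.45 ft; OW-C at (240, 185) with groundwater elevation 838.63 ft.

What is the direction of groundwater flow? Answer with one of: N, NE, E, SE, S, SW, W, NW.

N

Three-point gradient (reference OW-A): Δ to OW-B = (130, -190, +3.37), Δ to OW-C = (205, -30, -0.45).
∂h/∂x = -0.005324, ∂h/∂y = -0.02138 (det = 35050).
Flow = −∇h = (+0.005324 east, +0.02138 north), which points north.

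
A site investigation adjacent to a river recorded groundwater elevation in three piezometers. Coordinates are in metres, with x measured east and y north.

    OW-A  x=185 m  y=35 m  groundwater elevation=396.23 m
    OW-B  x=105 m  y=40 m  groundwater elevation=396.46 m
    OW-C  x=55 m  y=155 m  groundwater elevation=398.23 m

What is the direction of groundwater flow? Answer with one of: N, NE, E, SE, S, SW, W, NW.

S

Taking OW-A as reference: OW-B−OW-A = (-80, 5, +0.23); OW-C−OW-A = (-130, 120, +2.00).
Solve a·Δx + b·Δy = Δh: det = (-80)·120 − (-130)·5 = -8950.
∂h/∂x = [(+0.23)·120 − (+2.00)·5] / -8950 = -0.001966
∂h/∂y = [(-80)·(+2.00) − (-130)·(+0.23)] / -8950 = +0.01454
Flow = −∇h = (+0.001966 east, -0.01454 north), which points south.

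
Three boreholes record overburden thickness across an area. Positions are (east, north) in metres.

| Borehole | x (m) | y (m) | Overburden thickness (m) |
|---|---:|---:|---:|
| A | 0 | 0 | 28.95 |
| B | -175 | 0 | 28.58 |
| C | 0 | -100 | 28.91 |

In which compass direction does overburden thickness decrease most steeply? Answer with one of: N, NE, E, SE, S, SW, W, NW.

∂d/∂x = (28.58 − 28.95) / (-175 − 0) = +0.002114
∂d/∂y = (28.91 − 28.95) / (-100 − 0) = +0.0004000
Steepest decrease is along −∇f = (-0.002114 E, -0.0004000 N) → west.

W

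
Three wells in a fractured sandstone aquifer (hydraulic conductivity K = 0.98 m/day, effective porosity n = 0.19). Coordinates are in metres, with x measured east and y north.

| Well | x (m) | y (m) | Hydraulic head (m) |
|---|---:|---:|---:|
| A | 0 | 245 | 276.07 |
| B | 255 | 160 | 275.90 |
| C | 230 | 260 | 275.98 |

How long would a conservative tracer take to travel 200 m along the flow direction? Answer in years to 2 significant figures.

Three-point gradient (reference A): Δ to B = (255, -85, -0.17), Δ to C = (230, 15, -0.09).
∂h/∂x = -0.0004364, ∂h/∂y = +0.0006909 (det = 23375).
|∇h| = √(-0.0004364² + 0.0006909²) = 0.0008172
Seepage velocity v = K·i/n = 0.98 × 0.0008172 / 0.19 = 0.004215 m/day.
t = 200 / 0.004215 = 4.745e+04 days = 130 years.

130 years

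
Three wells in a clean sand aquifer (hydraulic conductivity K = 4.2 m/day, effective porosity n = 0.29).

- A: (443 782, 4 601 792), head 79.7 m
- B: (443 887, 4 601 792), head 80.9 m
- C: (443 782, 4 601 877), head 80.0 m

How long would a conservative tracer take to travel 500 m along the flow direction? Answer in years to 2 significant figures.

7.9 years

∂h/∂x = (80.9 − 79.7) / (443887 − 443782) = +0.01143
∂h/∂y = (80.0 − 79.7) / (4601877 − 4601792) = +0.003529
|∇h| = √(0.01143² + 0.003529²) = 0.01196
Seepage velocity v = K·i/n = 4.2 × 0.01196 / 0.29 = 0.1732 m/day.
t = 500 / 0.1732 = 2887 days = 7.9 years.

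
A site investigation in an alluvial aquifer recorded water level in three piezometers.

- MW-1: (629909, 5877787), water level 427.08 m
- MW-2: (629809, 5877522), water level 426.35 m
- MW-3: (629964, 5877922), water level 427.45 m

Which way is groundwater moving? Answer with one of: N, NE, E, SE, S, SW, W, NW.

S

Differences from MW-1: to MW-2 (Δx, Δy, Δh) = (-100, -265, -0.73); to MW-3 = (55, 135, +0.37).
Determinant of the coordinate differences = (-100)·135 − 55·(-265) = 1075.
∂h/∂x = [(-0.73)·135 − (+0.37)·(-265)] / 1075 = -0.0004651
∂h/∂y = [(-100)·(+0.37) − 55·(-0.73)] / 1075 = +0.002930
Flow = −∇h = (+0.0004651 east, -0.002930 north), which points south.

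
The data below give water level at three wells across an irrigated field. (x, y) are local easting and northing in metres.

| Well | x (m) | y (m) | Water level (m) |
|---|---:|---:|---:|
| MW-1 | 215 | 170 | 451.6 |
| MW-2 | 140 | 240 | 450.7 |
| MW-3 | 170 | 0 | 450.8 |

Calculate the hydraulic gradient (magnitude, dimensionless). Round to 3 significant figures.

Taking MW-1 as reference: MW-2−MW-1 = (-75, 70, -0.9); MW-3−MW-1 = (-45, -170, -0.8).
Solve a·Δx + b·Δy = Δh: det = (-75)·(-170) − (-45)·70 = 15900.
∂h/∂x = [(-0.9)·(-170) − (-0.8)·70] / 15900 = +0.01314
∂h/∂y = [(-75)·(-0.8) − (-45)·(-0.9)] / 15900 = +0.001226
|∇h| = √(0.01314² + 0.001226²) = 0.0132

0.0132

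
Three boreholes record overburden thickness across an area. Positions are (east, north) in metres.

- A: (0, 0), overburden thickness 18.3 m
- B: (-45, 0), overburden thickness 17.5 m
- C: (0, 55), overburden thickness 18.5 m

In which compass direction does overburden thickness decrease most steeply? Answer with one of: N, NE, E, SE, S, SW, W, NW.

∂d/∂x = (17.5 − 18.3) / (-45 − 0) = +0.01778
∂d/∂y = (18.5 − 18.3) / (55 − 0) = +0.003636
Steepest decrease is along −∇f = (-0.01778 E, -0.003636 N) → west.

W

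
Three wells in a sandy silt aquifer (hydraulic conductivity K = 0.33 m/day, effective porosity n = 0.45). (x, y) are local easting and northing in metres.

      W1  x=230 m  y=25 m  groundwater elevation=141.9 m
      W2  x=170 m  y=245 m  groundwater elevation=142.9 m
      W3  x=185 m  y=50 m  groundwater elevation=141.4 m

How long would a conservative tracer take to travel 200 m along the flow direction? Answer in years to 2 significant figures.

41 years

With h = a·x + b·y + c and W1 as origin, the differences give:
  (-60)·a + 220·b = +1.0
  (-45)·a + 25·b = -0.5
Eliminate b (×25 and ×220, subtract): 8400·a = 135.00 → a = ∂h/∂x = +0.01607
Back-substitute: b = ∂h/∂y = +0.008929.
|∇h| = √(0.01607² + 0.008929²) = 0.01838
Seepage velocity v = K·i/n = 0.33 × 0.01838 / 0.45 = 0.01348 m/day.
t = 200 / 0.01348 = 1.484e+04 days = 40.6 years.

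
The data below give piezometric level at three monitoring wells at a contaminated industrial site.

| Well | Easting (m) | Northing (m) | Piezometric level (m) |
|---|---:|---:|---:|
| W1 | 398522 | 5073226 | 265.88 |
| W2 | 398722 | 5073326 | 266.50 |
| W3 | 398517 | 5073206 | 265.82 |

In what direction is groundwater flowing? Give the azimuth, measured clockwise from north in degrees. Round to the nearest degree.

Taking W1 as reference: W2−W1 = (200, 100, +0.62); W3−W1 = (-5, -20, -0.06).
Determinant of the coordinate differences = 200·(-20) − (-5)·100 = -3500.
∂h/∂x = [(+0.62)·(-20) − (-0.06)·100] / -3500 = +0.001829
∂h/∂y = [200·(-0.06) − (-5)·(+0.62)] / -3500 = +0.002543
Flow direction (−∇h) has components (-0.001829 E, -0.002543 N).
Azimuth = atan2(E, N) = atan2(-0.001829, -0.002543) = 215.7° ≈ 216°.

216°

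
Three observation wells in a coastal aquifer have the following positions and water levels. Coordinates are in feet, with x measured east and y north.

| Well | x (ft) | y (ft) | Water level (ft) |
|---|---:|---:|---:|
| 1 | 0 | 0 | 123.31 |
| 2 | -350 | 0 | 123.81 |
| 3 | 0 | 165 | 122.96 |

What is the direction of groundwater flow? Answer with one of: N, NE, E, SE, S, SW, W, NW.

∂h/∂x = (123.81 − 123.31) / (-350 − 0) = -0.001429
∂h/∂y = (122.96 − 123.31) / (165 − 0) = -0.002121
Flow = −∇h = (+0.001429 east, +0.002121 north), which points northeast.

NE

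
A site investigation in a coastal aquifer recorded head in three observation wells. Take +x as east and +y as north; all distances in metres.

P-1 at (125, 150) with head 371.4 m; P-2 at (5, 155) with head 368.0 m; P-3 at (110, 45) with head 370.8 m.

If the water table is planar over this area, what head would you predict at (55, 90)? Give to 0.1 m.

369.3 m

Taking P-1 as reference: P-2−P-1 = (-120, 5, -3.4); P-3−P-1 = (-15, -105, -0.6).
Determinant of the coordinate differences = (-120)·(-105) − (-15)·5 = 12675.
∂h/∂x = [(-3.4)·(-105) − (-0.6)·5] / 12675 = +0.02840
∂h/∂y = [(-120)·(-0.6) − (-15)·(-3.4)] / 12675 = +0.001657
h(55, 90) = 371.4 + (+0.02840)·(-70) + (+0.001657)·(-60) = 371.4 -1.988 -0.099 = 369.312 m.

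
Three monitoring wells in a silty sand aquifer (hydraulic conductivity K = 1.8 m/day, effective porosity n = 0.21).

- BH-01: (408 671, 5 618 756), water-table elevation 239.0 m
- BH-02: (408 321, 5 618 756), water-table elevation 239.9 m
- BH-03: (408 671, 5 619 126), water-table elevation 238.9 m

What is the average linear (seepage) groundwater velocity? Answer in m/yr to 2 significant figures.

∂h/∂x = (239.9 − 239.0) / (408321 − 408671) = -0.002571
∂h/∂y = (238.9 − 239.0) / (5619126 − 5618756) = -0.0002703
|∇h| = √(-0.002571² + -0.0002703²) = 0.002585
Seepage velocity v = K·i/n = 1.8 × 0.002585 / 0.21 = 0.02216 m/day = 8.094 m/yr.

8.1 m/yr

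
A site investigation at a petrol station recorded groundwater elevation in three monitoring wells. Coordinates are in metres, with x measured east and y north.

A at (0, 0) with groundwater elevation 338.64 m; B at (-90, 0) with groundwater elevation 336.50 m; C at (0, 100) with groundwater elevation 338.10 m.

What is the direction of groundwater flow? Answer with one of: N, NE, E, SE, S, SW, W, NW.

W

∂h/∂x = (336.50 − 338.64) / (-90 − 0) = +0.02378
∂h/∂y = (338.10 − 338.64) / (100 − 0) = -0.005400
Flow = −∇h = (-0.02378 east, +0.005400 north), which points west.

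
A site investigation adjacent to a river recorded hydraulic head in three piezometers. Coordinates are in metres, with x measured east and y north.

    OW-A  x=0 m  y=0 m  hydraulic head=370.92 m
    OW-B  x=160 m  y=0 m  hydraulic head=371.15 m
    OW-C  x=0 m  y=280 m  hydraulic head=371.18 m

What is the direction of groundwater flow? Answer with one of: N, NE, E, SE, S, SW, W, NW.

∂h/∂x = (371.15 − 370.92) / (160 − 0) = +0.001437
∂h/∂y = (371.18 − 370.92) / (280 − 0) = +0.0009286
Flow = −∇h = (-0.001437 east, -0.0009286 north), which points southwest.

SW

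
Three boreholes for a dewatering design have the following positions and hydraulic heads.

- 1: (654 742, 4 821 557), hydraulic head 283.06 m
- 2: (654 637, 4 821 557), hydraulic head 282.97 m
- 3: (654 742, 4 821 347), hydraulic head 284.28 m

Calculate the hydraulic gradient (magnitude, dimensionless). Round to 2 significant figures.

∂h/∂x = (282.97 − 283.06) / (654637 − 654742) = +0.0008571
∂h/∂y = (284.28 − 283.06) / (4821347 − 4821557) = -0.005810
|∇h| = √(0.0008571² + -0.005810²) = 0.005873

0.0059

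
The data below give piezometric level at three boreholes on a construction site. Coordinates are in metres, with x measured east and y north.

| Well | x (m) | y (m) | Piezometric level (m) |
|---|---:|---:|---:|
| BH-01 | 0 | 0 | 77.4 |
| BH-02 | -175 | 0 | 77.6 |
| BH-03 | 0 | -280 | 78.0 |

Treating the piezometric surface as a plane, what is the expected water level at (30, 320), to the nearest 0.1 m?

∂h/∂x = (77.6 − 77.4) / (-175 − 0) = -0.001143
∂h/∂y = (78.0 − 77.4) / (-280 − 0) = -0.002143
h(30, 320) = 77.4 + (-0.001143)·(30) + (-0.002143)·(320) = 77.4 -0.034 -0.686 = 76.680 m.

76.7 m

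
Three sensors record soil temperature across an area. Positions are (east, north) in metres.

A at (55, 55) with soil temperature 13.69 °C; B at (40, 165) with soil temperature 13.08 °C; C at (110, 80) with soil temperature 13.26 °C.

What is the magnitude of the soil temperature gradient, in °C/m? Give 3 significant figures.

Three-point gradient (reference A): Δ to B = (-15, 110, -0.61), Δ to C = (55, 25, -0.43).
∂T/∂x = -0.004988, ∂T/∂y = -0.006226 (det = -6425).
|∇f| = √(-0.004988² + -0.006226²) = 0.007978 °C/m

0.00798 °C/m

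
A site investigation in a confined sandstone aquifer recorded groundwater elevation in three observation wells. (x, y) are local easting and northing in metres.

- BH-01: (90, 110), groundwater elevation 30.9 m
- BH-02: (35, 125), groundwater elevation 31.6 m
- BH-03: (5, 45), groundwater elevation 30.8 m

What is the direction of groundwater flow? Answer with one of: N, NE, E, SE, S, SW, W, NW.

Taking BH-01 as reference: BH-02−BH-01 = (-55, 15, +0.7); BH-03−BH-01 = (-85, -65, -0.1).
Determinant of the coordinate differences = (-55)·(-65) − (-85)·15 = 4850.
∂h/∂x = [(+0.7)·(-65) − (-0.1)·15] / 4850 = -0.009072
∂h/∂y = [(-55)·(-0.1) − (-85)·(+0.7)] / 4850 = +0.01340
Flow = −∇h = (+0.009072 east, -0.01340 north), which points southeast.

SE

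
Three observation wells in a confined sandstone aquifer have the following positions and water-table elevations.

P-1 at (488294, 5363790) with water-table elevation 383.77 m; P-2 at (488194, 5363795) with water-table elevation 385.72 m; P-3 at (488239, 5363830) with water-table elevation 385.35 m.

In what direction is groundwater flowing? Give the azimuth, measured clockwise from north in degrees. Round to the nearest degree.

Differences from P-1: to P-2 (Δx, Δy, Δh) = (-100, 5, +1.95); to P-3 = (-55, 40, +1.58).
Solve a·Δx + b·Δy = Δh: det = (-100)·40 − (-55)·5 = -3725.
∂h/∂x = [(+1.95)·40 − (+1.58)·5] / -3725 = -0.01882
∂h/∂y = [(-100)·(+1.58) − (-55)·(+1.95)] / -3725 = +0.01362
Flow direction (−∇h) has components (+0.01882 E, -0.01362 N).
Azimuth = atan2(E, N) = atan2(+0.01882, -0.01362) = 125.9° ≈ 126°.

126°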